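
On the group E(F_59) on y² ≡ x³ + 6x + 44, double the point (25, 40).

(55, 29)

tangent at (25, 40): λ = (3·25² + 6)/(2·40) ≡ 52/21. 21⁻¹ ≡ 45 (mod 59) since 21·45 = 945 ≡ 1, so λ ≡ 52·45 ≡ 39.
  x = λ² - 25 - 25 = 1521 - 50 ≡ 55; y = λ·(25 - 55) - 40 ≡ 29. → (55, 29)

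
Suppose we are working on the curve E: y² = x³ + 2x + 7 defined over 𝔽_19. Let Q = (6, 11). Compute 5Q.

(11, 7)

Repeated addition: build up to 5Q.
2Q: tangent at (6, 11): λ = (3·6² + 2)/(2·11) ≡ 15/3. 3⁻¹ ≡ 13 (mod 19), so λ ≡ 15·13 ≡ 5.
  x = λ² - 6 - 6 = 25 - 12 ≡ 13; y = λ·(6 - 13) - 11 ≡ 11. → (13, 11)
3Q: (13, 11) + (6, 11). λ = (11 - 11)/(6 - 13) ≡ 0/12 mod 19. 12⁻¹ ≡ 8 (mod 19), so λ ≡ 0.
  x = λ² - 13 - 6 = 0 - 19 ≡ 0; y = λ·(13 - 0) - 11 ≡ 8. → (0, 8)
4Q: (0, 8) + (6, 11). λ = (11 - 8)/(6 - 0) ≡ 3/6 mod 19. 6⁻¹ ≡ 16 (mod 19), so λ ≡ 10.
  x = λ² - 0 - 6 = 100 - 6 ≡ 18; y = λ·(0 - 18) - 8 ≡ 2. → (18, 2)
5Q: (18, 2) + (6, 11). λ = (11 - 2)/(6 - 18) ≡ 9/7 mod 19. 7⁻¹ ≡ 11 (mod 19), so λ ≡ 4.
  x = λ² - 18 - 6 = 16 - 24 ≡ 11; y = λ·(18 - 11) - 2 ≡ 7. → (11, 7)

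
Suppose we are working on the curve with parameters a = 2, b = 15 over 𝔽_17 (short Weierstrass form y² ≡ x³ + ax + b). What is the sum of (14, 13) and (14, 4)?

The two points share x = 14 and their y-coordinates satisfy 13 + 4 ≡ 0 (mod 17), so they are inverses. Their sum is 𝒪.

O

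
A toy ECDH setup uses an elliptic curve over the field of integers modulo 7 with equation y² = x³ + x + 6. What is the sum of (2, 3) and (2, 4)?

O

The two points share x = 2 and their y-coordinates satisfy 3 + 4 ≡ 0 (mod 7), so they are inverses. Their sum is O.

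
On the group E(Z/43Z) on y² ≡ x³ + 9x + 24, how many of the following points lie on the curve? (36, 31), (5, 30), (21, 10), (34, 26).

(36, 31): 31² ≡ 15, rhs ≡ 5 → off.
(5, 30): 30² ≡ 40, rhs ≡ 22 → off.
(21, 10): 10² ≡ 14, rhs ≡ 14 → on.
(34, 26): 26² ≡ 31, rhs ≡ 31 → on.

2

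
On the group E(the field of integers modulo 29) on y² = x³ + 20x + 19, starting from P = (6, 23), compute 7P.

(6, 23)

Double-and-add on 7 = (111)₂. Start with P = (6, 23) for the leading 1-bit.
double: tangent at (6, 23): λ = (3·6² + 20)/(2·23) ≡ 12/17. 17⁻¹ ≡ 12 (mod 29), so λ ≡ 12·12 ≡ 28.
  x = λ² - 6 - 6 = 784 - 12 ≡ 18; y = λ·(6 - 18) - 23 ≡ 18. → (18, 18)
add P: (18, 18) + (6, 23). λ = (23 - 18)/(6 - 18) ≡ 5/17 mod 29. 17⁻¹ ≡ 12 (mod 29), so λ ≡ 2.
  x = λ² - 18 - 6 = 4 - 24 ≡ 9; y = λ·(18 - 9) - 18 ≡ 0. → (9, 0)
double: (9, 0) + (9, 0): same x and y₁ ≡ -y₂, so the sum is ∞.
add P: ∞ + (6, 23) = (6, 23) (identity).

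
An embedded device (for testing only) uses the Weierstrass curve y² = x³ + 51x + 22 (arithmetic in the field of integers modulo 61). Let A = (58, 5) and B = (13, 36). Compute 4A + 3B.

First 4A:
Repeated addition: build up to 4A.
2A: tangent at (58, 5): λ = (3·58² + 51)/(2·5) ≡ 17/10. 10⁻¹ ≡ 55 (mod 61) since 10·55 = 550 ≡ 1, so λ ≡ 17·55 ≡ 20.
  x = λ² - 58 - 58 = 400 - 116 ≡ 40; y = λ·(58 - 40) - 5 ≡ 50. → (40, 50)
3A: (40, 50) + (58, 5). λ = (5 - 50)/(58 - 40) ≡ 16/18 mod 61. 18⁻¹ ≡ 17 (mod 61) since 18·17 = 306 ≡ 1, so λ ≡ 28.
  x = λ² - 40 - 58 = 784 - 98 ≡ 15; y = λ·(40 - 15) - 50 ≡ 40. → (15, 40)
4A: (15, 40) + (58, 5). λ = (5 - 40)/(58 - 15) ≡ 26/43 mod 61. 43⁻¹ ≡ 44 (mod 61), so λ ≡ 46.
  x = λ² - 15 - 58 = 2116 - 73 ≡ 30; y = λ·(15 - 30) - 40 ≡ 2. → (30, 2)
4A = (30, 2).
Next 3B:
Repeated addition: build up to 3B.
2B: tangent at (13, 36): λ = (3·13² + 51)/(2·36) ≡ 9/11. 11⁻¹ ≡ 50 (mod 61), so λ ≡ 9·50 ≡ 23.
  x = λ² - 13 - 13 = 529 - 26 ≡ 15; y = λ·(13 - 15) - 36 ≡ 40. → (15, 40)
3B: (15, 40) + (13, 36). λ = (36 - 40)/(13 - 15) ≡ 57/59 mod 61. 59⁻¹ ≡ 30 (mod 61), so λ ≡ 2.
  x = λ² - 15 - 13 = 4 - 28 ≡ 37; y = λ·(15 - 37) - 40 ≡ 38. → (37, 38)
3B = (37, 38).
Finally 4A + 3B:
(30, 2) + (37, 38). λ = (38 - 2)/(37 - 30) ≡ 36/7 mod 61. 7⁻¹ ≡ 35 (mod 61) since 7·35 = 245 ≡ 1, so λ ≡ 40.
  x = λ² - 30 - 37 = 1600 - 67 ≡ 8; y = λ·(30 - 8) - 2 ≡ 24. → (8, 24)

(8, 24)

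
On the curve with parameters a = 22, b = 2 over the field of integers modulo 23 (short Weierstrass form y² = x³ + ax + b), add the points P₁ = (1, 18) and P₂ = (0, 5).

(7, 19)

(1, 18) + (0, 5). λ = (5 - 18)/(0 - 1) ≡ 10/22 mod 23. 22⁻¹ ≡ 22 (mod 23), so λ ≡ 13.
  x = λ² - 1 - 0 = 169 - 1 ≡ 7; y = λ·(1 - 7) - 18 ≡ 19. → (7, 19)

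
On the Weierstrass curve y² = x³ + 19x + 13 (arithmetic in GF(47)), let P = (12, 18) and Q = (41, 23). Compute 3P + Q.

(41, 23)

First 3P:
Repeated addition: build up to 3P.
2P: tangent at (12, 18): λ = (3·12² + 19)/(2·18) ≡ 28/36. 36⁻¹ ≡ 17 (mod 47), so λ ≡ 28·17 ≡ 6.
  x = λ² - 12 - 12 = 36 - 24 ≡ 12; y = λ·(12 - 12) - 18 ≡ 29. → (12, 29)
3P: (12, 29) + (12, 18): same x and y₁ ≡ -y₂, so the sum is O.
3P = O.
Finally 3P + Q:
O + (41, 23) = (41, 23) (identity).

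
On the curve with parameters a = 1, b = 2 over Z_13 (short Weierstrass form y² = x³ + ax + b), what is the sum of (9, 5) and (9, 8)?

O

The two points share x = 9 and their y-coordinates satisfy 5 + 8 ≡ 0 (mod 13), so they are inverses. Their sum is ∞.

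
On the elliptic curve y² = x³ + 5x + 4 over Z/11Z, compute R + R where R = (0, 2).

(5, 0)

tangent at (0, 2): λ = (3·0² + 5)/(2·2) ≡ 5/4. 4⁻¹ ≡ 3 (mod 11) since 4·3 = 12 ≡ 1, so λ ≡ 5·3 ≡ 4.
  x = λ² - 0 - 0 = 16 - 0 ≡ 5; y = λ·(0 - 5) - 2 ≡ 0. → (5, 0)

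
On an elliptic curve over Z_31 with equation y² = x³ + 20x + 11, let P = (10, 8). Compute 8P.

Repeated addition: build up to 8P.
2P: tangent at (10, 8): λ = (3·10² + 20)/(2·8) ≡ 10/16. 16⁻¹ ≡ 2 (mod 31), so λ ≡ 10·2 ≡ 20.
  x = λ² - 10 - 10 = 400 - 20 ≡ 8; y = λ·(10 - 8) - 8 ≡ 1. → (8, 1)
3P: (8, 1) + (10, 8). λ = (8 - 1)/(10 - 8) ≡ 7/2 mod 31. 2⁻¹ ≡ 16 (mod 31) since 2·16 = 32 ≡ 1, so λ ≡ 19.
  x = λ² - 8 - 10 = 361 - 18 ≡ 2; y = λ·(8 - 2) - 1 ≡ 20. → (2, 20)
4P: (2, 20) + (10, 8). λ = (8 - 20)/(10 - 2) ≡ 19/8 mod 31. 8⁻¹ ≡ 4 (mod 31), so λ ≡ 14.
  x = λ² - 2 - 10 = 196 - 12 ≡ 29; y = λ·(2 - 29) - 20 ≡ 5. → (29, 5)
5P: (29, 5) + (10, 8). λ = (8 - 5)/(10 - 29) ≡ 3/12 mod 31. 12⁻¹ ≡ 13 (mod 31), so λ ≡ 8.
  x = λ² - 29 - 10 = 64 - 39 ≡ 25; y = λ·(29 - 25) - 5 ≡ 27. → (25, 27)
6P: (25, 27) + (10, 8). λ = (8 - 27)/(10 - 25) ≡ 12/16 mod 31. 16⁻¹ ≡ 2 (mod 31), so λ ≡ 24.
  x = λ² - 25 - 10 = 576 - 35 ≡ 14; y = λ·(25 - 14) - 27 ≡ 20. → (14, 20)
7P: (14, 20) + (10, 8). λ = (8 - 20)/(10 - 14) ≡ 19/27 mod 31. 27⁻¹ ≡ 23 (mod 31), so λ ≡ 3.
  x = λ² - 14 - 10 = 9 - 24 ≡ 16; y = λ·(14 - 16) - 20 ≡ 5. → (16, 5)
8P: (16, 5) + (10, 8). λ = (8 - 5)/(10 - 16) ≡ 3/25 mod 31. 25⁻¹ ≡ 5 (mod 31) since 25·5 = 125 ≡ 1, so λ ≡ 15.
  x = λ² - 16 - 10 = 225 - 26 ≡ 13; y = λ·(16 - 13) - 5 ≡ 9. → (13, 9)

(13, 9)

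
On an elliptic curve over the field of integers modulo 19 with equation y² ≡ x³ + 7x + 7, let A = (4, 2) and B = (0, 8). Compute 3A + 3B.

First 3A:
Repeated addition: build up to 3A.
2A: tangent at (4, 2): λ = (3·4² + 7)/(2·2) ≡ 17/4. 4⁻¹ ≡ 5 (mod 19), so λ ≡ 17·5 ≡ 9.
  x = λ² - 4 - 4 = 81 - 8 ≡ 16; y = λ·(4 - 16) - 2 ≡ 4. → (16, 4)
3A: (16, 4) + (4, 2). λ = (2 - 4)/(4 - 16) ≡ 17/7 mod 19. 7⁻¹ ≡ 11 (mod 19), so λ ≡ 16.
  x = λ² - 16 - 4 = 256 - 20 ≡ 8; y = λ·(16 - 8) - 4 ≡ 10. → (8, 10)
3A = (8, 10).
Next 3B:
Repeated addition: build up to 3B.
2B: tangent at (0, 8): λ = (3·0² + 7)/(2·8) ≡ 7/16. 16⁻¹ ≡ 6 (mod 19), so λ ≡ 7·6 ≡ 4.
  x = λ² - 0 - 0 = 16 - 0 ≡ 16; y = λ·(0 - 16) - 8 ≡ 4. → (16, 4)
3B: (16, 4) + (0, 8). λ = (8 - 4)/(0 - 16) ≡ 4/3 mod 19. 3⁻¹ ≡ 13 (mod 19), so λ ≡ 14.
  x = λ² - 16 - 0 = 196 - 16 ≡ 9; y = λ·(16 - 9) - 4 ≡ 18. → (9, 18)
3B = (9, 18).
Finally 3A + 3B:
(8, 10) + (9, 18). λ = (18 - 10)/(9 - 8) ≡ 8/1 mod 19. 1⁻¹ ≡ 1 (mod 19), so λ ≡ 8.
  x = λ² - 8 - 9 = 64 - 17 ≡ 9; y = λ·(8 - 9) - 10 ≡ 1. → (9, 1)

(9, 1)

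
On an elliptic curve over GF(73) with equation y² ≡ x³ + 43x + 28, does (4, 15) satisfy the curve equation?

no

y² = 15² ≡ 6; x³ + 43x + 28 = 264 ≡ 45 (mod 73). 6 ≠ 45.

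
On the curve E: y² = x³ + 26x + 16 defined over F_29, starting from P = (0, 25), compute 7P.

(0, 4)

Repeated addition: build up to 7P.
2P: tangent at (0, 25): λ = (3·0² + 26)/(2·25) ≡ 26/21. 21⁻¹ ≡ 18 (mod 29), so λ ≡ 26·18 ≡ 4.
  x = λ² - 0 - 0 = 16 - 0 ≡ 16; y = λ·(0 - 16) - 25 ≡ 27. → (16, 27)
3P: (16, 27) + (0, 25). λ = (25 - 27)/(0 - 16) ≡ 27/13 mod 29. 13⁻¹ ≡ 9 (mod 29) since 13·9 = 117 ≡ 1, so λ ≡ 11.
  x = λ² - 16 - 0 = 121 - 16 ≡ 18; y = λ·(16 - 18) - 27 ≡ 9. → (18, 9)
4P: (18, 9) + (0, 25). λ = (25 - 9)/(0 - 18) ≡ 16/11 mod 29. 11⁻¹ ≡ 8 (mod 29) since 11·8 = 88 ≡ 1, so λ ≡ 12.
  x = λ² - 18 - 0 = 144 - 18 ≡ 10; y = λ·(18 - 10) - 9 ≡ 0. → (10, 0)
5P: (10, 0) + (0, 25). λ = (25 - 0)/(0 - 10) ≡ 25/19 mod 29. 19⁻¹ ≡ 26 (mod 29), so λ ≡ 12.
  x = λ² - 10 - 0 = 144 - 10 ≡ 18; y = λ·(10 - 18) - 0 ≡ 20. → (18, 20)
6P: (18, 20) + (0, 25). λ = (25 - 20)/(0 - 18) ≡ 5/11 mod 29. 11⁻¹ ≡ 8 (mod 29) since 11·8 = 88 ≡ 1, so λ ≡ 11.
  x = λ² - 18 - 0 = 121 - 18 ≡ 16; y = λ·(18 - 16) - 20 ≡ 2. → (16, 2)
7P: (16, 2) + (0, 25). λ = (25 - 2)/(0 - 16) ≡ 23/13 mod 29. 13⁻¹ ≡ 9 (mod 29) since 13·9 = 117 ≡ 1, so λ ≡ 4.
  x = λ² - 16 - 0 = 16 - 16 ≡ 0; y = λ·(16 - 0) - 2 ≡ 4. → (0, 4)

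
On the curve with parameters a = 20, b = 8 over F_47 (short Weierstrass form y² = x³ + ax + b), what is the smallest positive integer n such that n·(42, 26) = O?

3

2P: tangent at (42, 26): λ = (3·42² + 20)/(2·26) ≡ 1/5. 5⁻¹ ≡ 19 (mod 47), so λ ≡ 1·19 ≡ 19.
  x = λ² - 42 - 42 = 361 - 84 ≡ 42; y = λ·(42 - 42) - 26 ≡ 21. → (42, 21)
3P: (42, 21) + (42, 26): same x and y₁ ≡ -y₂, so the sum is O.
3P = O, so the order is 3.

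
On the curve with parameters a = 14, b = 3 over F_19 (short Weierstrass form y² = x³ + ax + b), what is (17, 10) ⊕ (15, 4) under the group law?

(17, 10) + (15, 4). λ = (4 - 10)/(15 - 17) ≡ 13/17 mod 19. 17⁻¹ ≡ 9 (mod 19), so λ ≡ 3.
  x = λ² - 17 - 15 = 9 - 32 ≡ 15; y = λ·(17 - 15) - 10 ≡ 15. → (15, 15)

(15, 15)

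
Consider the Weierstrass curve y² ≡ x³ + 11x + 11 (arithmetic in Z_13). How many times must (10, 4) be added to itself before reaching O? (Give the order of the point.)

10

2P: tangent at (10, 4): λ = (3·10² + 11)/(2·4) ≡ 12/8. 8⁻¹ ≡ 5 (mod 13), so λ ≡ 12·5 ≡ 8.
  x = λ² - 10 - 10 = 64 - 20 ≡ 5; y = λ·(10 - 5) - 4 ≡ 10. → (5, 10)
3P: (5, 10) + (10, 4). λ = (4 - 10)/(10 - 5) ≡ 7/5 mod 13. 5⁻¹ ≡ 8 (mod 13) since 5·8 = 40 ≡ 1, so λ ≡ 4.
  x = λ² - 5 - 10 = 16 - 15 ≡ 1; y = λ·(5 - 1) - 10 ≡ 6. → (1, 6)
4P: (1, 6) + (10, 4). λ = (4 - 6)/(10 - 1) ≡ 11/9 mod 13. 9⁻¹ ≡ 3 (mod 13), so λ ≡ 7.
  x = λ² - 1 - 10 = 49 - 11 ≡ 12; y = λ·(1 - 12) - 6 ≡ 8. → (12, 8)
5P: (12, 8) + (10, 4). λ = (4 - 8)/(10 - 12) ≡ 9/11 mod 13. 11⁻¹ ≡ 6 (mod 13) since 11·6 = 66 ≡ 1, so λ ≡ 2.
  x = λ² - 12 - 10 = 4 - 22 ≡ 8; y = λ·(12 - 8) - 8 ≡ 0. → (8, 0)
6P: (8, 0) + (10, 4). λ = (4 - 0)/(10 - 8) ≡ 4/2 mod 13. 2⁻¹ ≡ 7 (mod 13) since 2·7 = 14 ≡ 1, so λ ≡ 2.
  x = λ² - 8 - 10 = 4 - 18 ≡ 12; y = λ·(8 - 12) - 0 ≡ 5. → (12, 5)
7P: (12, 5) + (10, 4). λ = (4 - 5)/(10 - 12) ≡ 12/11 mod 13. 11⁻¹ ≡ 6 (mod 13), so λ ≡ 7.
  x = λ² - 12 - 10 = 49 - 22 ≡ 1; y = λ·(12 - 1) - 5 ≡ 7. → (1, 7)
8P: (1, 7) + (10, 4). λ = (4 - 7)/(10 - 1) ≡ 10/9 mod 13. 9⁻¹ ≡ 3 (mod 13), so λ ≡ 4.
  x = λ² - 1 - 10 = 16 - 11 ≡ 5; y = λ·(1 - 5) - 7 ≡ 3. → (5, 3)
9P: (5, 3) + (10, 4). λ = (4 - 3)/(10 - 5) ≡ 1/5 mod 13. 5⁻¹ ≡ 8 (mod 13) since 5·8 = 40 ≡ 1, so λ ≡ 8.
  x = λ² - 5 - 10 = 64 - 15 ≡ 10; y = λ·(5 - 10) - 3 ≡ 9. → (10, 9)
10P: (10, 9) + (10, 4): same x and y₁ ≡ -y₂, so the sum is O.
10P = O, so the order is 10.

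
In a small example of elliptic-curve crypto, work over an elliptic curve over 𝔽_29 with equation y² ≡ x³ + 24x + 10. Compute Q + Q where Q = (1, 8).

tangent at (1, 8): λ = (3·1² + 24)/(2·8) ≡ 27/16. 16⁻¹ ≡ 20 (mod 29) since 16·20 = 320 ≡ 1, so λ ≡ 27·20 ≡ 18.
  x = λ² - 1 - 1 = 324 - 2 ≡ 3; y = λ·(1 - 3) - 8 ≡ 14. → (3, 14)

(3, 14)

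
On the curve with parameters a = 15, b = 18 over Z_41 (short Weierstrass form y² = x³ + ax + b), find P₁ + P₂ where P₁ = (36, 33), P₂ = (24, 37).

(36, 33) + (24, 37). λ = (37 - 33)/(24 - 36) ≡ 4/29 mod 41. 29⁻¹ ≡ 17 (mod 41), so λ ≡ 27.
  x = λ² - 36 - 24 = 729 - 60 ≡ 13; y = λ·(36 - 13) - 33 ≡ 14. → (13, 14)

(13, 14)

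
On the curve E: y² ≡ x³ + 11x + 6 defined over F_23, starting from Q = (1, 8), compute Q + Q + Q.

(9, 12)

Repeated addition: build up to 3Q.
2Q: tangent at (1, 8): λ = (3·1² + 11)/(2·8) ≡ 14/16. 16⁻¹ ≡ 13 (mod 23), so λ ≡ 14·13 ≡ 21.
  x = λ² - 1 - 1 = 441 - 2 ≡ 2; y = λ·(1 - 2) - 8 ≡ 17. → (2, 17)
3Q: (2, 17) + (1, 8). λ = (8 - 17)/(1 - 2) ≡ 14/22 mod 23. 22⁻¹ ≡ 22 (mod 23), so λ ≡ 9.
  x = λ² - 2 - 1 = 81 - 3 ≡ 9; y = λ·(2 - 9) - 17 ≡ 12. → (9, 12)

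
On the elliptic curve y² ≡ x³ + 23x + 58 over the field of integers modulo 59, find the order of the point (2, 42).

2P: tangent at (2, 42): λ = (3·2² + 23)/(2·42) ≡ 35/25. 25⁻¹ ≡ 26 (mod 59), so λ ≡ 35·26 ≡ 25.
  x = λ² - 2 - 2 = 625 - 4 ≡ 31; y = λ·(2 - 31) - 42 ≡ 0. → (31, 0)
3P: (31, 0) + (2, 42). λ = (42 - 0)/(2 - 31) ≡ 42/30 mod 59. 30⁻¹ ≡ 2 (mod 59) since 30·2 = 60 ≡ 1, so λ ≡ 25.
  x = λ² - 31 - 2 = 625 - 33 ≡ 2; y = λ·(31 - 2) - 0 ≡ 17. → (2, 17)
4P: (2, 17) + (2, 42): same x and y₁ ≡ -y₂, so the sum is the point at infinity.
4P = the point at infinity, so the order is 4.

4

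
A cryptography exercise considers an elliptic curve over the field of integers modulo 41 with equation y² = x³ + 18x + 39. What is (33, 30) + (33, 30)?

tangent at (33, 30): λ = (3·33² + 18)/(2·30) ≡ 5/19. 19⁻¹ ≡ 13 (mod 41), so λ ≡ 5·13 ≡ 24.
  x = λ² - 33 - 33 = 576 - 66 ≡ 18; y = λ·(33 - 18) - 30 ≡ 2. → (18, 2)

(18, 2)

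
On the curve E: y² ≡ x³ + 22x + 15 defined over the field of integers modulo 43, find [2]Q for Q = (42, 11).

tangent at (42, 11): λ = (3·42² + 22)/(2·11) ≡ 25/22. 22⁻¹ ≡ 2 (mod 43) since 22·2 = 44 ≡ 1, so λ ≡ 25·2 ≡ 7.
  x = λ² - 42 - 42 = 49 - 84 ≡ 8; y = λ·(42 - 8) - 11 ≡ 12. → (8, 12)

(8, 12)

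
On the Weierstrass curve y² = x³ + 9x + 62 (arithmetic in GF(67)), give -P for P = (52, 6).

(52, 61)

-(52, 6) = (52, -6 mod 67) = (52, 61).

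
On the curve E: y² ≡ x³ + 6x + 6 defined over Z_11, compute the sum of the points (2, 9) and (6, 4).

(2, 9) + (6, 4). λ = (4 - 9)/(6 - 2) ≡ 6/4 mod 11. 4⁻¹ ≡ 3 (mod 11) since 4·3 = 12 ≡ 1, so λ ≡ 7.
  x = λ² - 2 - 6 = 49 - 8 ≡ 8; y = λ·(2 - 8) - 9 ≡ 4. → (8, 4)

(8, 4)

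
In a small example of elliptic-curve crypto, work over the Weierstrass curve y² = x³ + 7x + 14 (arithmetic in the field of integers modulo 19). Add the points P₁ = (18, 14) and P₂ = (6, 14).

(14, 5)

(18, 14) + (6, 14). λ = (14 - 14)/(6 - 18) ≡ 0/7 mod 19. 7⁻¹ ≡ 11 (mod 19), so λ ≡ 0.
  x = λ² - 18 - 6 = 0 - 24 ≡ 14; y = λ·(18 - 14) - 14 ≡ 5. → (14, 5)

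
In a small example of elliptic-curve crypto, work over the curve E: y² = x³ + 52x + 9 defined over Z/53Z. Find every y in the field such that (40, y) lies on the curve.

x³ + 52x + 9 = 66089 ≡ 51 (mod 53).
51 is a non-residue mod 53; no y exists.

none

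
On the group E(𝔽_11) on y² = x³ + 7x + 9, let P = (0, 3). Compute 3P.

Repeated addition: build up to 3P.
2P: tangent at (0, 3): λ = (3·0² + 7)/(2·3) ≡ 7/6. 6⁻¹ ≡ 2 (mod 11), so λ ≡ 7·2 ≡ 3.
  x = λ² - 0 - 0 = 9 - 0 ≡ 9; y = λ·(0 - 9) - 3 ≡ 3. → (9, 3)
3P: (9, 3) + (0, 3). λ = (3 - 3)/(0 - 9) ≡ 0/2 mod 11. 2⁻¹ ≡ 6 (mod 11), so λ ≡ 0.
  x = λ² - 9 - 0 = 0 - 9 ≡ 2; y = λ·(9 - 2) - 3 ≡ 8. → (2, 8)

(2, 8)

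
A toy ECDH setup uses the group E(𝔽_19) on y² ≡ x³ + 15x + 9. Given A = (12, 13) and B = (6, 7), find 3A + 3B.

First 3A:
Repeated addition: build up to 3A.
2A: tangent at (12, 13): λ = (3·12² + 15)/(2·13) ≡ 10/7. 7⁻¹ ≡ 11 (mod 19), so λ ≡ 10·11 ≡ 15.
  x = λ² - 12 - 12 = 225 - 24 ≡ 11; y = λ·(12 - 11) - 13 ≡ 2. → (11, 2)
3A: (11, 2) + (12, 13). λ = (13 - 2)/(12 - 11) ≡ 11/1 mod 19. 1⁻¹ ≡ 1 (mod 19) since 1·1 = 1 ≡ 1, so λ ≡ 11.
  x = λ² - 11 - 12 = 121 - 23 ≡ 3; y = λ·(11 - 3) - 2 ≡ 10. → (3, 10)
3A = (3, 10).
Next 3B:
Repeated addition: build up to 3B.
2B: tangent at (6, 7): λ = (3·6² + 15)/(2·7) ≡ 9/14. 14⁻¹ ≡ 15 (mod 19), so λ ≡ 9·15 ≡ 2.
  x = λ² - 6 - 6 = 4 - 12 ≡ 11; y = λ·(6 - 11) - 7 ≡ 2. → (11, 2)
3B: (11, 2) + (6, 7). λ = (7 - 2)/(6 - 11) ≡ 5/14 mod 19. 14⁻¹ ≡ 15 (mod 19), so λ ≡ 18.
  x = λ² - 11 - 6 = 324 - 17 ≡ 3; y = λ·(11 - 3) - 2 ≡ 9. → (3, 9)
3B = (3, 9).
Finally 3A + 3B:
(3, 10) + (3, 9): same x and y₁ ≡ -y₂, so the sum is O.

O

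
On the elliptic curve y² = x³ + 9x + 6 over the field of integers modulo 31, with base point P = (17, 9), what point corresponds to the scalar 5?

Double-and-add on 5 = (101)₂. Start with P = (17, 9) for the leading 1-bit.
double: tangent at (17, 9): λ = (3·17² + 9)/(2·9) ≡ 8/18. 18⁻¹ ≡ 19 (mod 31) since 18·19 = 342 ≡ 1, so λ ≡ 8·19 ≡ 28.
  x = λ² - 17 - 17 = 784 - 34 ≡ 6; y = λ·(17 - 6) - 9 ≡ 20. → (6, 20)
double: tangent at (6, 20): λ = (3·6² + 9)/(2·20) ≡ 24/9. 9⁻¹ ≡ 7 (mod 31), so λ ≡ 24·7 ≡ 13.
  x = λ² - 6 - 6 = 169 - 12 ≡ 2; y = λ·(6 - 2) - 20 ≡ 1. → (2, 1)
add P: (2, 1) + (17, 9). λ = (9 - 1)/(17 - 2) ≡ 8/15 mod 31. 15⁻¹ ≡ 29 (mod 31), so λ ≡ 15.
  x = λ² - 2 - 17 = 225 - 19 ≡ 20; y = λ·(2 - 20) - 1 ≡ 8. → (20, 8)

(20, 8)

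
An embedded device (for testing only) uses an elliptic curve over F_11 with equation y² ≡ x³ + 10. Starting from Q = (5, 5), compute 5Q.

(5, 6)

Double-and-add on 5 = (101)₂. Start with Q = (5, 5) for the leading 1-bit.
double: tangent at (5, 5): λ = (3·5² + 0)/(2·5) ≡ 9/10. 10⁻¹ ≡ 10 (mod 11), so λ ≡ 9·10 ≡ 2.
  x = λ² - 5 - 5 = 4 - 10 ≡ 5; y = λ·(5 - 5) - 5 ≡ 6. → (5, 6)
double: tangent at (5, 6): λ = (3·5² + 0)/(2·6) ≡ 9/1. 1⁻¹ ≡ 1 (mod 11) since 1·1 = 1 ≡ 1, so λ ≡ 9·1 ≡ 9.
  x = λ² - 5 - 5 = 81 - 10 ≡ 5; y = λ·(5 - 5) - 6 ≡ 5. → (5, 5)
add Q: tangent at (5, 5): λ = (3·5² + 0)/(2·5) ≡ 9/10. 10⁻¹ ≡ 10 (mod 11) since 10·10 = 100 ≡ 1, so λ ≡ 9·10 ≡ 2.
  x = λ² - 5 - 5 = 4 - 10 ≡ 5; y = λ·(5 - 5) - 5 ≡ 6. → (5, 6)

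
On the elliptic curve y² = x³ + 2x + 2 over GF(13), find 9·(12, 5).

O

Write P = (12, 5).
Double-and-add on 9 = (1001)₂. Start with P = (12, 5) for the leading 1-bit.
double: tangent at (12, 5): λ = (3·12² + 2)/(2·5) ≡ 5/10. 10⁻¹ ≡ 4 (mod 13), so λ ≡ 5·4 ≡ 7.
  x = λ² - 12 - 12 = 49 - 24 ≡ 12; y = λ·(12 - 12) - 5 ≡ 8. → (12, 8)
double: tangent at (12, 8): λ = (3·12² + 2)/(2·8) ≡ 5/3. 3⁻¹ ≡ 9 (mod 13) since 3·9 = 27 ≡ 1, so λ ≡ 5·9 ≡ 6.
  x = λ² - 12 - 12 = 36 - 24 ≡ 12; y = λ·(12 - 12) - 8 ≡ 5. → (12, 5)
double: tangent at (12, 5): λ = (3·12² + 2)/(2·5) ≡ 5/10. 10⁻¹ ≡ 4 (mod 13) since 10·4 = 40 ≡ 1, so λ ≡ 5·4 ≡ 7.
  x = λ² - 12 - 12 = 49 - 24 ≡ 12; y = λ·(12 - 12) - 5 ≡ 8. → (12, 8)
add P: (12, 8) + (12, 5): same x and y₁ ≡ -y₂, so the sum is O.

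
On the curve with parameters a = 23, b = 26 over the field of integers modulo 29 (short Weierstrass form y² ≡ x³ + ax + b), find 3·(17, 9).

Write Q = (17, 9).
Repeated addition: build up to 3Q.
2Q: tangent at (17, 9): λ = (3·17² + 23)/(2·9) ≡ 20/18. 18⁻¹ ≡ 21 (mod 29) since 18·21 = 378 ≡ 1, so λ ≡ 20·21 ≡ 14.
  x = λ² - 17 - 17 = 196 - 34 ≡ 17; y = λ·(17 - 17) - 9 ≡ 20. → (17, 20)
3Q: (17, 20) + (17, 9): same x and y₁ ≡ -y₂, so the sum is O.

O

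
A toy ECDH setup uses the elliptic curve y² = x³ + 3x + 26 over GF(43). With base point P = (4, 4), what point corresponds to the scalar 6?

(38, 12)

Repeated addition: build up to 6P.
2P: tangent at (4, 4): λ = (3·4² + 3)/(2·4) ≡ 8/8. 8⁻¹ ≡ 27 (mod 43), so λ ≡ 8·27 ≡ 1.
  x = λ² - 4 - 4 = 1 - 8 ≡ 36; y = λ·(4 - 36) - 4 ≡ 7. → (36, 7)
3P: (36, 7) + (4, 4). λ = (4 - 7)/(4 - 36) ≡ 40/11 mod 43. 11⁻¹ ≡ 4 (mod 43), so λ ≡ 31.
  x = λ² - 36 - 4 = 961 - 40 ≡ 18; y = λ·(36 - 18) - 7 ≡ 35. → (18, 35)
4P: (18, 35) + (4, 4). λ = (4 - 35)/(4 - 18) ≡ 12/29 mod 43. 29⁻¹ ≡ 3 (mod 43), so λ ≡ 36.
  x = λ² - 18 - 4 = 1296 - 22 ≡ 27; y = λ·(18 - 27) - 35 ≡ 28. → (27, 28)
5P: (27, 28) + (4, 4). λ = (4 - 28)/(4 - 27) ≡ 19/20 mod 43. 20⁻¹ ≡ 28 (mod 43), so λ ≡ 16.
  x = λ² - 27 - 4 = 256 - 31 ≡ 10; y = λ·(27 - 10) - 28 ≡ 29. → (10, 29)
6P: (10, 29) + (4, 4). λ = (4 - 29)/(4 - 10) ≡ 18/37 mod 43. 37⁻¹ ≡ 7 (mod 43), so λ ≡ 40.
  x = λ² - 10 - 4 = 1600 - 14 ≡ 38; y = λ·(10 - 38) - 29 ≡ 12. → (38, 12)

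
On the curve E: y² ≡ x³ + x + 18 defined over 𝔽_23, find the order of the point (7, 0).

2

2P: (7, 0) + (7, 0): same x and y₁ ≡ -y₂, so the sum is ∞.
2P = ∞, so the order is 2.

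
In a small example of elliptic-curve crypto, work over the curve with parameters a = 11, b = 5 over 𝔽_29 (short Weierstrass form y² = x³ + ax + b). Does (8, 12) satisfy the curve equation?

y² = 12² ≡ 28; x³ + 11x + 5 = 605 ≡ 25 (mod 29). 28 ≠ 25.

no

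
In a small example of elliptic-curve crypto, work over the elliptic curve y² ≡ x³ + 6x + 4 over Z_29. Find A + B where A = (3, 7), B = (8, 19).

(3, 7) + (8, 19). λ = (19 - 7)/(8 - 3) ≡ 12/5 mod 29. 5⁻¹ ≡ 6 (mod 29) since 5·6 = 30 ≡ 1, so λ ≡ 14.
  x = λ² - 3 - 8 = 196 - 11 ≡ 11; y = λ·(3 - 11) - 7 ≡ 26. → (11, 26)

(11, 26)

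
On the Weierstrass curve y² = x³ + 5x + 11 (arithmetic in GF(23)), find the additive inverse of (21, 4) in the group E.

-(21, 4) = (21, -4 mod 23) = (21, 19).

(21, 19)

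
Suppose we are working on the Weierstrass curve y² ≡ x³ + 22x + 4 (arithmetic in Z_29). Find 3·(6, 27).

Write P = (6, 27).
Repeated addition: build up to 3P.
2P: tangent at (6, 27): λ = (3·6² + 22)/(2·27) ≡ 14/25. 25⁻¹ ≡ 7 (mod 29), so λ ≡ 14·7 ≡ 11.
  x = λ² - 6 - 6 = 121 - 12 ≡ 22; y = λ·(6 - 22) - 27 ≡ 0. → (22, 0)
3P: (22, 0) + (6, 27). λ = (27 - 0)/(6 - 22) ≡ 27/13 mod 29. 13⁻¹ ≡ 9 (mod 29) since 13·9 = 117 ≡ 1, so λ ≡ 11.
  x = λ² - 22 - 6 = 121 - 28 ≡ 6; y = λ·(22 - 6) - 0 ≡ 2. → (6, 2)

(6, 2)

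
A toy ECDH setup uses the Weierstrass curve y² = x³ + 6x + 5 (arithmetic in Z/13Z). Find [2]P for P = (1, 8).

tangent at (1, 8): λ = (3·1² + 6)/(2·8) ≡ 9/3. 3⁻¹ ≡ 9 (mod 13) since 3·9 = 27 ≡ 1, so λ ≡ 9·9 ≡ 3.
  x = λ² - 1 - 1 = 9 - 2 ≡ 7; y = λ·(1 - 7) - 8 ≡ 0. → (7, 0)

(7, 0)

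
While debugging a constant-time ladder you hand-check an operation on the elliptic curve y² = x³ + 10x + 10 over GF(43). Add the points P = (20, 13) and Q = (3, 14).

(20, 13) + (3, 14). λ = (14 - 13)/(3 - 20) ≡ 1/26 mod 43. 26⁻¹ ≡ 5 (mod 43), so λ ≡ 5.
  x = λ² - 20 - 3 = 25 - 23 ≡ 2; y = λ·(20 - 2) - 13 ≡ 34. → (2, 34)

(2, 34)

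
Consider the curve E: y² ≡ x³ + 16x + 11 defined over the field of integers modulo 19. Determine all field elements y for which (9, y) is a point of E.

none

x³ + 16x + 11 = 884 ≡ 10 (mod 19).
10 is a non-residue mod 19; no y exists.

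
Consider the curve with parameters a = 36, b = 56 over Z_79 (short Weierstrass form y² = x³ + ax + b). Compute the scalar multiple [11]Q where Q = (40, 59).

(12, 77)

Double-and-add on 11 = (1011)₂. Start with Q = (40, 59) for the leading 1-bit.
double: tangent at (40, 59): λ = (3·40² + 36)/(2·59) ≡ 17/39. 39⁻¹ ≡ 77 (mod 79), so λ ≡ 17·77 ≡ 45.
  x = λ² - 40 - 40 = 2025 - 80 ≡ 49; y = λ·(40 - 49) - 59 ≡ 10. → (49, 10)
double: tangent at (49, 10): λ = (3·49² + 36)/(2·10) ≡ 50/20. 20⁻¹ ≡ 4 (mod 79) since 20·4 = 80 ≡ 1, so λ ≡ 50·4 ≡ 42.
  x = λ² - 49 - 49 = 1764 - 98 ≡ 7; y = λ·(49 - 7) - 10 ≡ 16. → (7, 16)
add Q: (7, 16) + (40, 59). λ = (59 - 16)/(40 - 7) ≡ 43/33 mod 79. 33⁻¹ ≡ 12 (mod 79), so λ ≡ 42.
  x = λ² - 7 - 40 = 1764 - 47 ≡ 58; y = λ·(7 - 58) - 16 ≡ 54. → (58, 54)
double: tangent at (58, 54): λ = (3·58² + 36)/(2·54) ≡ 16/29. 29⁻¹ ≡ 30 (mod 79), so λ ≡ 16·30 ≡ 6.
  x = λ² - 58 - 58 = 36 - 116 ≡ 78; y = λ·(58 - 78) - 54 ≡ 63. → (78, 63)
add Q: (78, 63) + (40, 59). λ = (59 - 63)/(40 - 78) ≡ 75/41 mod 79. 41⁻¹ ≡ 27 (mod 79), so λ ≡ 50.
  x = λ² - 78 - 40 = 2500 - 118 ≡ 12; y = λ·(78 - 12) - 63 ≡ 77. → (12, 77)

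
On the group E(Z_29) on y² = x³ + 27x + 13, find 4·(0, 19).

(27, 3)

Write P = (0, 19).
Repeated addition: build up to 4P.
2P: tangent at (0, 19): λ = (3·0² + 27)/(2·19) ≡ 27/9. 9⁻¹ ≡ 13 (mod 29), so λ ≡ 27·13 ≡ 3.
  x = λ² - 0 - 0 = 9 - 0 ≡ 9; y = λ·(0 - 9) - 19 ≡ 12. → (9, 12)
3P: (9, 12) + (0, 19). λ = (19 - 12)/(0 - 9) ≡ 7/20 mod 29. 20⁻¹ ≡ 16 (mod 29), so λ ≡ 25.
  x = λ² - 9 - 0 = 625 - 9 ≡ 7; y = λ·(9 - 7) - 12 ≡ 9. → (7, 9)
4P: (7, 9) + (0, 19). λ = (19 - 9)/(0 - 7) ≡ 10/22 mod 29. 22⁻¹ ≡ 4 (mod 29) since 22·4 = 88 ≡ 1, so λ ≡ 11.
  x = λ² - 7 - 0 = 121 - 7 ≡ 27; y = λ·(7 - 27) - 9 ≡ 3. → (27, 3)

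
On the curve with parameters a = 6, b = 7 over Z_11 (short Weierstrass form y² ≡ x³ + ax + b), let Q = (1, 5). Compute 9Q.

(1, 5)

Repeated addition: build up to 9Q.
2Q: tangent at (1, 5): λ = (3·1² + 6)/(2·5) ≡ 9/10. 10⁻¹ ≡ 10 (mod 11) since 10·10 = 100 ≡ 1, so λ ≡ 9·10 ≡ 2.
  x = λ² - 1 - 1 = 4 - 2 ≡ 2; y = λ·(1 - 2) - 5 ≡ 4. → (2, 4)
3Q: (2, 4) + (1, 5). λ = (5 - 4)/(1 - 2) ≡ 1/10 mod 11. 10⁻¹ ≡ 10 (mod 11), so λ ≡ 10.
  x = λ² - 2 - 1 = 100 - 3 ≡ 9; y = λ·(2 - 9) - 4 ≡ 3. → (9, 3)
4Q: (9, 3) + (1, 5). λ = (5 - 3)/(1 - 9) ≡ 2/3 mod 11. 3⁻¹ ≡ 4 (mod 11), so λ ≡ 8.
  x = λ² - 9 - 1 = 64 - 10 ≡ 10; y = λ·(9 - 10) - 3 ≡ 0. → (10, 0)
5Q: (10, 0) + (1, 5). λ = (5 - 0)/(1 - 10) ≡ 5/2 mod 11. 2⁻¹ ≡ 6 (mod 11), so λ ≡ 8.
  x = λ² - 10 - 1 = 64 - 11 ≡ 9; y = λ·(10 - 9) - 0 ≡ 8. → (9, 8)
6Q: (9, 8) + (1, 5). λ = (5 - 8)/(1 - 9) ≡ 8/3 mod 11. 3⁻¹ ≡ 4 (mod 11), so λ ≡ 10.
  x = λ² - 9 - 1 = 100 - 10 ≡ 2; y = λ·(9 - 2) - 8 ≡ 7. → (2, 7)
7Q: (2, 7) + (1, 5). λ = (5 - 7)/(1 - 2) ≡ 9/10 mod 11. 10⁻¹ ≡ 10 (mod 11) since 10·10 = 100 ≡ 1, so λ ≡ 2.
  x = λ² - 2 - 1 = 4 - 3 ≡ 1; y = λ·(2 - 1) - 7 ≡ 6. → (1, 6)
8Q: (1, 6) + (1, 5): same x and y₁ ≡ -y₂, so the sum is ∞.
9Q: ∞ + (1, 5) = (1, 5) (identity).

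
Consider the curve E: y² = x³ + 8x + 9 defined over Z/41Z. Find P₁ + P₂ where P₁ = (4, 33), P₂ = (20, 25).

(4, 33) + (20, 25). λ = (25 - 33)/(20 - 4) ≡ 33/16 mod 41. 16⁻¹ ≡ 18 (mod 41) since 16·18 = 288 ≡ 1, so λ ≡ 20.
  x = λ² - 4 - 20 = 400 - 24 ≡ 7; y = λ·(4 - 7) - 33 ≡ 30. → (7, 30)

(7, 30)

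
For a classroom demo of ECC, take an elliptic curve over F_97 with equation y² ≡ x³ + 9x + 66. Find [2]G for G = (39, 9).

(30, 46)

tangent at (39, 9): λ = (3·39² + 9)/(2·9) ≡ 13/18. 18⁻¹ ≡ 27 (mod 97), so λ ≡ 13·27 ≡ 60.
  x = λ² - 39 - 39 = 3600 - 78 ≡ 30; y = λ·(39 - 30) - 9 ≡ 46. → (30, 46)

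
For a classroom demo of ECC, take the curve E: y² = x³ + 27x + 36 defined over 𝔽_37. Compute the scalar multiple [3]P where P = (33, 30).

Repeated addition: build up to 3P.
2P: tangent at (33, 30): λ = (3·33² + 27)/(2·30) ≡ 1/23. 23⁻¹ ≡ 29 (mod 37), so λ ≡ 1·29 ≡ 29.
  x = λ² - 33 - 33 = 841 - 66 ≡ 35; y = λ·(33 - 35) - 30 ≡ 23. → (35, 23)
3P: (35, 23) + (33, 30). λ = (30 - 23)/(33 - 35) ≡ 7/35 mod 37. 35⁻¹ ≡ 18 (mod 37), so λ ≡ 15.
  x = λ² - 35 - 33 = 225 - 68 ≡ 9; y = λ·(35 - 9) - 23 ≡ 34. → (9, 34)

(9, 34)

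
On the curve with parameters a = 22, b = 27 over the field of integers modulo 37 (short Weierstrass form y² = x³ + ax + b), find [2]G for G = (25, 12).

(27, 18)

tangent at (25, 12): λ = (3·25² + 22)/(2·12) ≡ 10/24. 24⁻¹ ≡ 17 (mod 37), so λ ≡ 10·17 ≡ 22.
  x = λ² - 25 - 25 = 484 - 50 ≡ 27; y = λ·(25 - 27) - 12 ≡ 18. → (27, 18)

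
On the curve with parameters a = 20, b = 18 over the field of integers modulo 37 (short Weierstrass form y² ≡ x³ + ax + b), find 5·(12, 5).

(10, 16)

Write P = (12, 5).
Repeated addition: build up to 5P.
2P: tangent at (12, 5): λ = (3·12² + 20)/(2·5) ≡ 8/10. 10⁻¹ ≡ 26 (mod 37), so λ ≡ 8·26 ≡ 23.
  x = λ² - 12 - 12 = 529 - 24 ≡ 24; y = λ·(12 - 24) - 5 ≡ 15. → (24, 15)
3P: (24, 15) + (12, 5). λ = (5 - 15)/(12 - 24) ≡ 27/25 mod 37. 25⁻¹ ≡ 3 (mod 37) since 25·3 = 75 ≡ 1, so λ ≡ 7.
  x = λ² - 24 - 12 = 49 - 36 ≡ 13; y = λ·(24 - 13) - 15 ≡ 25. → (13, 25)
4P: (13, 25) + (12, 5). λ = (5 - 25)/(12 - 13) ≡ 17/36 mod 37. 36⁻¹ ≡ 36 (mod 37), so λ ≡ 20.
  x = λ² - 13 - 12 = 400 - 25 ≡ 5; y = λ·(13 - 5) - 25 ≡ 24. → (5, 24)
5P: (5, 24) + (12, 5). λ = (5 - 24)/(12 - 5) ≡ 18/7 mod 37. 7⁻¹ ≡ 16 (mod 37), so λ ≡ 29.
  x = λ² - 5 - 12 = 841 - 17 ≡ 10; y = λ·(5 - 10) - 24 ≡ 16. → (10, 16)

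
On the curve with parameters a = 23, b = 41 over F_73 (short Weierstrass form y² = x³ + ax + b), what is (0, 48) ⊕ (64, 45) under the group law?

(0, 48) + (64, 45). λ = (45 - 48)/(64 - 0) ≡ 70/64 mod 73. 64⁻¹ ≡ 8 (mod 73) since 64·8 = 512 ≡ 1, so λ ≡ 49.
  x = λ² - 0 - 64 = 2401 - 64 ≡ 1; y = λ·(0 - 1) - 48 ≡ 49. → (1, 49)

(1, 49)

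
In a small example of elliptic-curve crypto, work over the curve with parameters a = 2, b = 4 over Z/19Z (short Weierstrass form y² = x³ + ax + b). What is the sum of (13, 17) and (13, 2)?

The two points share x = 13 and their y-coordinates satisfy 17 + 2 ≡ 0 (mod 19), so they are inverses. Their sum is 𝒪.

O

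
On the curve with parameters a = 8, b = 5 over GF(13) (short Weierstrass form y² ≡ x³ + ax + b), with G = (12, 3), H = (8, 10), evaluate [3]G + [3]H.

First 3G:
Repeated addition: build up to 3G.
2G: tangent at (12, 3): λ = (3·12² + 8)/(2·3) ≡ 11/6. 6⁻¹ ≡ 11 (mod 13) since 6·11 = 66 ≡ 1, so λ ≡ 11·11 ≡ 4.
  x = λ² - 12 - 12 = 16 - 24 ≡ 5; y = λ·(12 - 5) - 3 ≡ 12. → (5, 12)
3G: (5, 12) + (12, 3). λ = (3 - 12)/(12 - 5) ≡ 4/7 mod 13. 7⁻¹ ≡ 2 (mod 13), so λ ≡ 8.
  x = λ² - 5 - 12 = 64 - 17 ≡ 8; y = λ·(5 - 8) - 12 ≡ 3. → (8, 3)
3G = (8, 3).
Next 3H:
Repeated addition: build up to 3H.
2H: tangent at (8, 10): λ = (3·8² + 8)/(2·10) ≡ 5/7. 7⁻¹ ≡ 2 (mod 13) since 7·2 = 14 ≡ 1, so λ ≡ 5·2 ≡ 10.
  x = λ² - 8 - 8 = 100 - 16 ≡ 6; y = λ·(8 - 6) - 10 ≡ 10. → (6, 10)
3H: (6, 10) + (8, 10). λ = (10 - 10)/(8 - 6) ≡ 0/2 mod 13. 2⁻¹ ≡ 7 (mod 13), so λ ≡ 0.
  x = λ² - 6 - 8 = 0 - 14 ≡ 12; y = λ·(6 - 12) - 10 ≡ 3. → (12, 3)
3H = (12, 3).
Finally 3G + 3H:
(8, 3) + (12, 3). λ = (3 - 3)/(12 - 8) ≡ 0/4 mod 13. 4⁻¹ ≡ 10 (mod 13), so λ ≡ 0.
  x = λ² - 8 - 12 = 0 - 20 ≡ 6; y = λ·(8 - 6) - 3 ≡ 10. → (6, 10)

(6, 10)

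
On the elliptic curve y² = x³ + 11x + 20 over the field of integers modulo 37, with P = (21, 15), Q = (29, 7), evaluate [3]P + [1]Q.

First 3P:
Repeated addition: build up to 3P.
2P: tangent at (21, 15): λ = (3·21² + 11)/(2·15) ≡ 2/30. 30⁻¹ ≡ 21 (mod 37), so λ ≡ 2·21 ≡ 5.
  x = λ² - 21 - 21 = 25 - 42 ≡ 20; y = λ·(21 - 20) - 15 ≡ 27. → (20, 27)
3P: (20, 27) + (21, 15). λ = (15 - 27)/(21 - 20) ≡ 25/1 mod 37. 1⁻¹ ≡ 1 (mod 37), so λ ≡ 25.
  x = λ² - 20 - 21 = 625 - 41 ≡ 29; y = λ·(20 - 29) - 27 ≡ 7. → (29, 7)
3P = (29, 7).
Finally 3P + Q:
tangent at (29, 7): λ = (3·29² + 11)/(2·7) ≡ 18/14. 14⁻¹ ≡ 8 (mod 37) since 14·8 = 112 ≡ 1, so λ ≡ 18·8 ≡ 33.
  x = λ² - 29 - 29 = 1089 - 58 ≡ 32; y = λ·(29 - 32) - 7 ≡ 5. → (32, 5)

(32, 5)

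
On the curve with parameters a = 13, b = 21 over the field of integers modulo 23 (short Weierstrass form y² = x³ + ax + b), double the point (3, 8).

(6, 19)

tangent at (3, 8): λ = (3·3² + 13)/(2·8) ≡ 17/16. 16⁻¹ ≡ 13 (mod 23), so λ ≡ 17·13 ≡ 14.
  x = λ² - 3 - 3 = 196 - 6 ≡ 6; y = λ·(3 - 6) - 8 ≡ 19. → (6, 19)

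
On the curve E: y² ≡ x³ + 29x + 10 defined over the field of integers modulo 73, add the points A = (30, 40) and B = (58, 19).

(30, 40) + (58, 19). λ = (19 - 40)/(58 - 30) ≡ 52/28 mod 73. 28⁻¹ ≡ 60 (mod 73), so λ ≡ 54.
  x = λ² - 30 - 58 = 2916 - 88 ≡ 54; y = λ·(30 - 54) - 40 ≡ 51. → (54, 51)

(54, 51)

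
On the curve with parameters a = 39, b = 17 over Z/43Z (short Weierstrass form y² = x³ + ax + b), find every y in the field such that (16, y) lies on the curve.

x³ + 39x + 17 = 4737 ≡ 7 (mod 43).
7 is a non-residue mod 43; no y exists.

none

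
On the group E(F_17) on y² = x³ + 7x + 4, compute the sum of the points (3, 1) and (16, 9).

(2, 14)

(3, 1) + (16, 9). λ = (9 - 1)/(16 - 3) ≡ 8/13 mod 17. 13⁻¹ ≡ 4 (mod 17), so λ ≡ 15.
  x = λ² - 3 - 16 = 225 - 19 ≡ 2; y = λ·(3 - 2) - 1 ≡ 14. → (2, 14)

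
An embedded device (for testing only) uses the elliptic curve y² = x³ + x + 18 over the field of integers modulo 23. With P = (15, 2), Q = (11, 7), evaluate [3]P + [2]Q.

First 3P:
Repeated addition: build up to 3P.
2P: tangent at (15, 2): λ = (3·15² + 1)/(2·2) ≡ 9/4. 4⁻¹ ≡ 6 (mod 23), so λ ≡ 9·6 ≡ 8.
  x = λ² - 15 - 15 = 64 - 30 ≡ 11; y = λ·(15 - 11) - 2 ≡ 7. → (11, 7)
3P: (11, 7) + (15, 2). λ = (2 - 7)/(15 - 11) ≡ 18/4 mod 23. 4⁻¹ ≡ 6 (mod 23), so λ ≡ 16.
  x = λ² - 11 - 15 = 256 - 26 ≡ 0; y = λ·(11 - 0) - 7 ≡ 8. → (0, 8)
3P = (0, 8).
Next 2Q:
Repeated addition: build up to 2Q.
2Q: tangent at (11, 7): λ = (3·11² + 1)/(2·7) ≡ 19/14. 14⁻¹ ≡ 5 (mod 23) since 14·5 = 70 ≡ 1, so λ ≡ 19·5 ≡ 3.
  x = λ² - 11 - 11 = 9 - 22 ≡ 10; y = λ·(11 - 10) - 7 ≡ 19. → (10, 19)
2Q = (10, 19).
Finally 3P + 2Q:
(0, 8) + (10, 19). λ = (19 - 8)/(10 - 0) ≡ 11/10 mod 23. 10⁻¹ ≡ 7 (mod 23), so λ ≡ 8.
  x = λ² - 0 - 10 = 64 - 10 ≡ 8; y = λ·(0 - 8) - 8 ≡ 20. → (8, 20)

(8, 20)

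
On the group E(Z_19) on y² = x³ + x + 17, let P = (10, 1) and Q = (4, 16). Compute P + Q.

(10, 1) + (4, 16). λ = (16 - 1)/(4 - 10) ≡ 15/13 mod 19. 13⁻¹ ≡ 3 (mod 19), so λ ≡ 7.
  x = λ² - 10 - 4 = 49 - 14 ≡ 16; y = λ·(10 - 16) - 1 ≡ 14. → (16, 14)

(16, 14)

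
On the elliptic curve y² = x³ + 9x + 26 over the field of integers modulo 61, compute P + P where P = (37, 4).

tangent at (37, 4): λ = (3·37² + 9)/(2·4) ≡ 29/8. 8⁻¹ ≡ 23 (mod 61) since 8·23 = 184 ≡ 1, so λ ≡ 29·23 ≡ 57.
  x = λ² - 37 - 37 = 3249 - 74 ≡ 3; y = λ·(37 - 3) - 4 ≡ 43. → (3, 43)

(3, 43)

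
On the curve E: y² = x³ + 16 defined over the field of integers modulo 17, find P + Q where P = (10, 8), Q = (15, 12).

(10, 8) + (15, 12). λ = (12 - 8)/(15 - 10) ≡ 4/5 mod 17. 5⁻¹ ≡ 7 (mod 17) since 5·7 = 35 ≡ 1, so λ ≡ 11.
  x = λ² - 10 - 15 = 121 - 25 ≡ 11; y = λ·(10 - 11) - 8 ≡ 15. → (11, 15)

(11, 15)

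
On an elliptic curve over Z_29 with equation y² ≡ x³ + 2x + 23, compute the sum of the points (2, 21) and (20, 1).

(2, 21) + (20, 1). λ = (1 - 21)/(20 - 2) ≡ 9/18 mod 29. 18⁻¹ ≡ 21 (mod 29), so λ ≡ 15.
  x = λ² - 2 - 20 = 225 - 22 ≡ 0; y = λ·(2 - 0) - 21 ≡ 9. → (0, 9)

(0, 9)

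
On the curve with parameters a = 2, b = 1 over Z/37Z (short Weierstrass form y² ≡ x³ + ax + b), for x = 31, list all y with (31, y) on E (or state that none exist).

none

x³ + 2x + 1 = 29854 ≡ 32 (mod 37).
32 is a non-residue mod 37; no y exists.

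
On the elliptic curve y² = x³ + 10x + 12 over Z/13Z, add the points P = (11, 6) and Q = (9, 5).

(3, 11)

(11, 6) + (9, 5). λ = (5 - 6)/(9 - 11) ≡ 12/11 mod 13. 11⁻¹ ≡ 6 (mod 13), so λ ≡ 7.
  x = λ² - 11 - 9 = 49 - 20 ≡ 3; y = λ·(11 - 3) - 6 ≡ 11. → (3, 11)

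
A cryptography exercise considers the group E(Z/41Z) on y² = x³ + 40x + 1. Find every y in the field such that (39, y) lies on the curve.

6, 35

x³ + 40x + 1 = 60880 ≡ 36 (mod 41).
Square roots of 36 mod 41: 6 and 35 (since 6² = 36 ≡ 36).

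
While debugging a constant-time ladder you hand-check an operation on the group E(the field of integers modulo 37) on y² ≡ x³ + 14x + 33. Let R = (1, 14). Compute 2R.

tangent at (1, 14): λ = (3·1² + 14)/(2·14) ≡ 17/28. 28⁻¹ ≡ 4 (mod 37) since 28·4 = 112 ≡ 1, so λ ≡ 17·4 ≡ 31.
  x = λ² - 1 - 1 = 961 - 2 ≡ 34; y = λ·(1 - 34) - 14 ≡ 36. → (34, 36)

(34, 36)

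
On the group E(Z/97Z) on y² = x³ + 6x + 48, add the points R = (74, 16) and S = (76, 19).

(74, 16) + (76, 19). λ = (19 - 16)/(76 - 74) ≡ 3/2 mod 97. 2⁻¹ ≡ 49 (mod 97), so λ ≡ 50.
  x = λ² - 74 - 76 = 2500 - 150 ≡ 22; y = λ·(74 - 22) - 16 ≡ 62. → (22, 62)

(22, 62)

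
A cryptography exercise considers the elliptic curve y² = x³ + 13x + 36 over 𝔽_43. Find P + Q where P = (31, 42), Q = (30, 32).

(39, 7)

(31, 42) + (30, 32). λ = (32 - 42)/(30 - 31) ≡ 33/42 mod 43. 42⁻¹ ≡ 42 (mod 43) since 42·42 = 1764 ≡ 1, so λ ≡ 10.
  x = λ² - 31 - 30 = 100 - 61 ≡ 39; y = λ·(31 - 39) - 42 ≡ 7. → (39, 7)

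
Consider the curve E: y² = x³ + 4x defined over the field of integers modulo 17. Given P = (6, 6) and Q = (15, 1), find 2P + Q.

(2, 4)

First 2P:
Repeated addition: build up to 2P.
2P: tangent at (6, 6): λ = (3·6² + 4)/(2·6) ≡ 10/12. 12⁻¹ ≡ 10 (mod 17), so λ ≡ 10·10 ≡ 15.
  x = λ² - 6 - 6 = 225 - 12 ≡ 9; y = λ·(6 - 9) - 6 ≡ 0. → (9, 0)
2P = (9, 0).
Finally 2P + Q:
(9, 0) + (15, 1). λ = (1 - 0)/(15 - 9) ≡ 1/6 mod 17. 6⁻¹ ≡ 3 (mod 17), so λ ≡ 3.
  x = λ² - 9 - 15 = 9 - 24 ≡ 2; y = λ·(9 - 2) - 0 ≡ 4. → (2, 4)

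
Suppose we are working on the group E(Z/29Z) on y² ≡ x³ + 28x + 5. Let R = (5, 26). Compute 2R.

tangent at (5, 26): λ = (3·5² + 28)/(2·26) ≡ 16/23. 23⁻¹ ≡ 24 (mod 29), so λ ≡ 16·24 ≡ 7.
  x = λ² - 5 - 5 = 49 - 10 ≡ 10; y = λ·(5 - 10) - 26 ≡ 26. → (10, 26)

(10, 26)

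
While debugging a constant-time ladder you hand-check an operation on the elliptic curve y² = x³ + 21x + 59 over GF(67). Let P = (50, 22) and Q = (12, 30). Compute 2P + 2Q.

(17, 61)

First 2P:
Repeated addition: build up to 2P.
2P: tangent at (50, 22): λ = (3·50² + 21)/(2·22) ≡ 17/44. 44⁻¹ ≡ 32 (mod 67) since 44·32 = 1408 ≡ 1, so λ ≡ 17·32 ≡ 8.
  x = λ² - 50 - 50 = 64 - 100 ≡ 31; y = λ·(50 - 31) - 22 ≡ 63. → (31, 63)
2P = (31, 63).
Next 2Q:
Repeated addition: build up to 2Q.
2Q: tangent at (12, 30): λ = (3·12² + 21)/(2·30) ≡ 51/60. 60⁻¹ ≡ 19 (mod 67) since 60·19 = 1140 ≡ 1, so λ ≡ 51·19 ≡ 31.
  x = λ² - 12 - 12 = 961 - 24 ≡ 66; y = λ·(12 - 66) - 30 ≡ 38. → (66, 38)
2Q = (66, 38).
Finally 2P + 2Q:
(31, 63) + (66, 38). λ = (38 - 63)/(66 - 31) ≡ 42/35 mod 67. 35⁻¹ ≡ 23 (mod 67), so λ ≡ 28.
  x = λ² - 31 - 66 = 784 - 97 ≡ 17; y = λ·(31 - 17) - 63 ≡ 61. → (17, 61)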